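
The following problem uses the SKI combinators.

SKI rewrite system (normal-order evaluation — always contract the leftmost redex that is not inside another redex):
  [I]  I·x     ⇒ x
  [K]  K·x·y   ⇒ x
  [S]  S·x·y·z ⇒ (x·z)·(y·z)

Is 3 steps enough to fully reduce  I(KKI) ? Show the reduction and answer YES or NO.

Answer: YES — reaches normal form K in 2 ≤ 3 steps

Working:
  start: I(KKI)
  step 1: KKI
  step 2: K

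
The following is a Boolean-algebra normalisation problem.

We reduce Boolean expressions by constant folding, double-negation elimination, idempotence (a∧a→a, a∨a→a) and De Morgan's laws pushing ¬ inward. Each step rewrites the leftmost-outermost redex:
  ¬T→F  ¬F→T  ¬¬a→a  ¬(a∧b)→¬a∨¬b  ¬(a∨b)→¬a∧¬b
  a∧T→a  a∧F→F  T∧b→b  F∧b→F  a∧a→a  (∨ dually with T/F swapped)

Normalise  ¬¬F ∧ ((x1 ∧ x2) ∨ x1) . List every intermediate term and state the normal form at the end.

Answer: normal form = F  (in 2 steps)

Working:
  start: ¬¬F ∧ ((x1 ∧ x2) ∨ x1)
  step 1: F ∧ ((x1 ∧ x2) ∨ x1)
  step 2: F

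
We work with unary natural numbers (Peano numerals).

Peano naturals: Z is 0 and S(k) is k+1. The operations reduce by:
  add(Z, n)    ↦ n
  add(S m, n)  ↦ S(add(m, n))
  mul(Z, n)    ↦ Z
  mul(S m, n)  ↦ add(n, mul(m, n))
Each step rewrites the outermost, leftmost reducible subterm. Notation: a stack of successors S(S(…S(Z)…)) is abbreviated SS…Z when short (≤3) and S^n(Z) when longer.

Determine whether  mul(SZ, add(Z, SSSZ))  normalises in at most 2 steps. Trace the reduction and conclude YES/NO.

Answer: NO — after 2 steps the term is add(SSSZ, mul(Z, add(Z, SSSZ))), not yet normal

Working:
  start: mul(SZ, add(Z, SSSZ))
  [1] add(add(Z, SSSZ), mul(Z, add(Z, SSSZ)))
  [2] add(SSSZ, mul(Z, add(Z, SSSZ)))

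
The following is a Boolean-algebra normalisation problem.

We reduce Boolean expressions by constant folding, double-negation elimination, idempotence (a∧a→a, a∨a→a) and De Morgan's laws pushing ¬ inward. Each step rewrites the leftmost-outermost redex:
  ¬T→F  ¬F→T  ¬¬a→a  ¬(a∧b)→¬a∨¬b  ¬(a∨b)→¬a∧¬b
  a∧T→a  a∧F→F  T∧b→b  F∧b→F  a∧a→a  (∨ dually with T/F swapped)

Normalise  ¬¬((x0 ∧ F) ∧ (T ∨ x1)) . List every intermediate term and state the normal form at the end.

  start: ¬¬((x0 ∧ F) ∧ (T ∨ x1))
  step 1: (x0 ∧ F) ∧ (T ∨ x1)
  step 2: F ∧ (T ∨ x1)
  step 3: F

Answer: normal form = F  (in 3 steps)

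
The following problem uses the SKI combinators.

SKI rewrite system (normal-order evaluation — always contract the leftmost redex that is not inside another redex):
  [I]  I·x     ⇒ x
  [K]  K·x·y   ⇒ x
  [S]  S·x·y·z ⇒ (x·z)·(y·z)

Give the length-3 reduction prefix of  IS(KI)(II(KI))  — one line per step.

  start: IS(KI)(II(KI))
  →1  S(KI)(II(KI))
  →2  S(KI)(I(KI))
  →3  S(KI)(KI)

Answer: after 3 steps: S(KI)(KI)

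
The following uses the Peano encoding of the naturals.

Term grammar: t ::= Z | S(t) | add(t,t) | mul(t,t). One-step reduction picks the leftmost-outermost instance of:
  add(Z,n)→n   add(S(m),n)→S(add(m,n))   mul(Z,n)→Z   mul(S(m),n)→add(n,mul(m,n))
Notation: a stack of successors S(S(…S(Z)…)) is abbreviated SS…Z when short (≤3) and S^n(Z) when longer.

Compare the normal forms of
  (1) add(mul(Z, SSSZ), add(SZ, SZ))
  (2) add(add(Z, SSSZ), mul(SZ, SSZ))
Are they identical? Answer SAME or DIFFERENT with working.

Answer: DIFFERENT — A ⇓ SSZ, B ⇓ S^5(Z)

Working:
Term A:
  start: add(mul(Z, SSSZ), add(SZ, SZ))
  →1  add(Z, add(SZ, SZ))
  →2  add(SZ, SZ)
  →3  S(add(Z, SZ))
  →4  SSZ

Term B:
  start: add(add(Z, SSSZ), mul(SZ, SSZ))
  →1  add(SSSZ, mul(SZ, SSZ))
  →2  S(add(SSZ, mul(SZ, SSZ)))
  →3  S(S(add(SZ, mul(SZ, SSZ))))
  →4  S(S(S(add(Z, mul(SZ, SSZ)))))
  →5  S(S(S(mul(SZ, SSZ))))
  →6  S(S(S(add(SSZ, mul(Z, SSZ)))))
  →7  S(S(S(S(add(SZ, mul(Z, SSZ))))))
  →8  S(S(S(S(S(add(Z, mul(Z, SSZ)))))))
  →9  S(S(S(S(S(mul(Z, SSZ))))))
  →10  S^5(Z)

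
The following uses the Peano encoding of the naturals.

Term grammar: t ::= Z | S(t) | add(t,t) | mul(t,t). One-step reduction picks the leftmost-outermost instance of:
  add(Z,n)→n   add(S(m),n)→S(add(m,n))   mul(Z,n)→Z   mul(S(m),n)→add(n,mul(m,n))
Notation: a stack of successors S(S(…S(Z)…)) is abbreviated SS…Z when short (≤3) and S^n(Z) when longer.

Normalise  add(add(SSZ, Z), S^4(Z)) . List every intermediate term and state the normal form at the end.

  start: add(add(SSZ, Z), S^4(Z))
  [1] add(S(add(SZ, Z)), S^4(Z))
  [2] S(add(add(SZ, Z), S^4(Z)))
  [3] S(add(S(add(Z, Z)), S^4(Z)))
  [4] S(S(add(add(Z, Z), S^4(Z))))
  [5] S(S(add(Z, S^4(Z))))
  [6] S^6(Z)

Answer: normal form = S^6(Z)  (in 6 steps)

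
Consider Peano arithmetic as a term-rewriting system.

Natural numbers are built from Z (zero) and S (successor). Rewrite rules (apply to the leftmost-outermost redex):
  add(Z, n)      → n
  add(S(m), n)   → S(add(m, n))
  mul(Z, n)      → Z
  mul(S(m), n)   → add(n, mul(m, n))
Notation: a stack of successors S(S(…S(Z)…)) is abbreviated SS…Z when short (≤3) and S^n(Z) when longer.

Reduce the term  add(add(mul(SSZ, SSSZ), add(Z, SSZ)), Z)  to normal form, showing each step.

Answer: normal form = S^8(Z)  (in 28 steps)

Reduction:
  start: add(add(mul(SSZ, SSSZ), add(Z, SSZ)), Z)
  step 1: add(add(add(SSSZ, mul(SZ, SSSZ)), add(Z, SSZ)), Z)
  step 2: add(add(S(add(SSZ, mul(SZ, SSSZ))), add(Z, SSZ)), Z)
  step 3: add(S(add(add(SSZ, mul(SZ, SSSZ)), add(Z, SSZ))), Z)
  step 4: S(add(add(add(SSZ, mul(SZ, SSSZ)), add(Z, SSZ)), Z))
  step 5: S(add(add(S(add(SZ, mul(SZ, SSSZ))), add(Z, SSZ)), Z))
  step 6: S(add(S(add(add(SZ, mul(SZ, SSSZ)), add(Z, SSZ))), Z))
  step 7: S(S(add(add(add(SZ, mul(SZ, SSSZ)), add(Z, SSZ)), Z)))
  step 8: S(S(add(add(S(add(Z, mul(SZ, SSSZ))), add(Z, SSZ)), Z)))
  step 9: S(S(add(S(add(add(Z, mul(SZ, SSSZ)), add(Z, SSZ))), Z)))
  step 10: S(S(S(add(add(add(Z, mul(SZ, SSSZ)), add(Z, SSZ)), Z))))
  step 11: S(S(S(add(add(mul(SZ, SSSZ), add(Z, SSZ)), Z))))
  step 12: S(S(S(add(add(add(SSSZ, mul(Z, SSSZ)), add(Z, SSZ)), Z))))
  step 13: S(S(S(add(add(S(add(SSZ, mul(Z, SSSZ))), add(Z, SSZ)), Z))))
  step 14: S(S(S(add(S(add(add(SSZ, mul(Z, SSSZ)), add(Z, SSZ))), Z))))
  step 15: S(S(S(S(add(add(add(SSZ, mul(Z, SSSZ)), add(Z, SSZ)), Z)))))
  step 16: S(S(S(S(add(add(S(add(SZ, mul(Z, SSSZ))), add(Z, SSZ)), Z)))))
  step 17: S(S(S(S(add(S(add(add(SZ, mul(Z, SSSZ)), add(Z, SSZ))), Z)))))
  step 18: S(S(S(S(S(add(add(add(SZ, mul(Z, SSSZ)), add(Z, SSZ)), Z))))))
  step 19: S(S(S(S(S(add(add(S(add(Z, mul(Z, SSSZ))), add(Z, SSZ)), Z))))))
  step 20: S(S(S(S(S(add(S(add(add(Z, mul(Z, SSSZ)), add(Z, SSZ))), Z))))))
  step 21: S(S(S(S(S(S(add(add(add(Z, mul(Z, SSSZ)), add(Z, SSZ)), Z)))))))
  step 22: S(S(S(S(S(S(add(add(mul(Z, SSSZ), add(Z, SSZ)), Z)))))))
  step 23: S(S(S(S(S(S(add(add(Z, add(Z, SSZ)), Z)))))))
  step 24: S(S(S(S(S(S(add(add(Z, SSZ), Z)))))))
  step 25: S(S(S(S(S(S(add(SSZ, Z)))))))
  step 26: S(S(S(S(S(S(S(add(SZ, Z))))))))
  step 27: S(S(S(S(S(S(S(S(add(Z, Z)))))))))
  step 28: S^8(Z)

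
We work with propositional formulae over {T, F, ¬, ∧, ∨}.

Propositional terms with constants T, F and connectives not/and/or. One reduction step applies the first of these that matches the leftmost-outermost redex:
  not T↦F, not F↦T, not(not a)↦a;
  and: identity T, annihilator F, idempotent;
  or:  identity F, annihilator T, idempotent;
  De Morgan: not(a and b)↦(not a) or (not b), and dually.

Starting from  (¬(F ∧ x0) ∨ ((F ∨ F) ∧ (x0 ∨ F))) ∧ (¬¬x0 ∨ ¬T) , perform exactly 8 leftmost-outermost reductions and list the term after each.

Answer: after 8 steps: x0

Working:
  start: (¬(F ∧ x0) ∨ ((F ∨ F) ∧ (x0 ∨ F))) ∧ (¬¬x0 ∨ ¬T)
  →1  ((¬F ∨ ¬x0) ∨ ((F ∨ F) ∧ (x0 ∨ F))) ∧ (¬¬x0 ∨ ¬T)
  →2  ((T ∨ ¬x0) ∨ ((F ∨ F) ∧ (x0 ∨ F))) ∧ (¬¬x0 ∨ ¬T)
  →3  (T ∨ ((F ∨ F) ∧ (x0 ∨ F))) ∧ (¬¬x0 ∨ ¬T)
  →4  T ∧ (¬¬x0 ∨ ¬T)
  →5  ¬¬x0 ∨ ¬T
  →6  x0 ∨ ¬T
  →7  x0 ∨ F
  →8  x0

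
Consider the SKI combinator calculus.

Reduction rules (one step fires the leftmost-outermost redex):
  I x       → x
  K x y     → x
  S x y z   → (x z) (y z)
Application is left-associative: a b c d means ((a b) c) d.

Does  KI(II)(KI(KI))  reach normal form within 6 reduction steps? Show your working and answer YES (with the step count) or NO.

Answer: YES — reaches normal form I in 3 ≤ 6 steps

Derivation:
  start: KI(II)(KI(KI))
  →1  I(KI(KI))
  →2  KI(KI)
  →3  I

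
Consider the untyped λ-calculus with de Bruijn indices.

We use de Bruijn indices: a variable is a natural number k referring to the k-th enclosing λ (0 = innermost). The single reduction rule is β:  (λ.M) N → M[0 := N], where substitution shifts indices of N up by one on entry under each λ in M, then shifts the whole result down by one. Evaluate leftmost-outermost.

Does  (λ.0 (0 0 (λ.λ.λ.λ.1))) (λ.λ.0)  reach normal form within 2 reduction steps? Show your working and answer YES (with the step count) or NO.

Answer: YES — reaches normal form λ.0 in 2 ≤ 2 steps

Working:
  start: (λ.0 (0 0 (λ.λ.λ.λ.1))) (λ.λ.0)
  [1] (λ.λ.0) ((λ.λ.0) (λ.λ.0) (λ.λ.λ.λ.1))
  [2] λ.0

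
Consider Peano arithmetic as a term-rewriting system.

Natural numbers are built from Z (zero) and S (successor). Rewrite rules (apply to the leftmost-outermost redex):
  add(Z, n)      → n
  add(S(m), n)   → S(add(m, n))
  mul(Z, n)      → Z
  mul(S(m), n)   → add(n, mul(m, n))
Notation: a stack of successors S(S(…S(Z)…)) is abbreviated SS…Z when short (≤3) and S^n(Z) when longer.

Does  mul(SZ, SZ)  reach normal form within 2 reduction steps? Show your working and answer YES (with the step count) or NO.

Answer: NO — after 2 steps the term is S(add(Z, mul(Z, SZ))), not yet normal

Reduction:
  start: mul(SZ, SZ)
  [1] add(SZ, mul(Z, SZ))
  [2] S(add(Z, mul(Z, SZ)))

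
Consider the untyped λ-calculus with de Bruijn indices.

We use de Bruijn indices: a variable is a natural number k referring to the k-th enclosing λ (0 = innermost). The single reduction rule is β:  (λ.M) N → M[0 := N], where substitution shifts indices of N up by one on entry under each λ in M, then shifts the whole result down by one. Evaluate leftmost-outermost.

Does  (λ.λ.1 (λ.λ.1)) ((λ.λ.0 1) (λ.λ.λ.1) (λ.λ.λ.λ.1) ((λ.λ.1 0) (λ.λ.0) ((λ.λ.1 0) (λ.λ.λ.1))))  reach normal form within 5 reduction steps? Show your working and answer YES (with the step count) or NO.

  start: (λ.λ.1 (λ.λ.1)) ((λ.λ.0 1) (λ.λ.λ.1) (λ.λ.λ.λ.1) ((λ.λ.1 0) (λ.λ.0) ((λ.λ.1 0) (λ.λ.λ.1))))
  →1  λ.(λ.λ.0 1) (λ.λ.λ.1) (λ.λ.λ.λ.1) ((λ.λ.1 0) (λ.λ.0) ((λ.λ.1 0) (λ.λ.λ.1))) (λ.λ.1)
  →2  λ.(λ.0 (λ.λ.λ.1)) (λ.λ.λ.λ.1) ((λ.λ.1 0) (λ.λ.0) ((λ.λ.1 0) (λ.λ.λ.1))) (λ.λ.1)
  →3  λ.(λ.λ.λ.λ.1) (λ.λ.λ.1) ((λ.λ.1 0) (λ.λ.0) ((λ.λ.1 0) (λ.λ.λ.1))) (λ.λ.1)
  →4  λ.(λ.λ.λ.1) ((λ.λ.1 0) (λ.λ.0) ((λ.λ.1 0) (λ.λ.λ.1))) (λ.λ.1)
  →5  λ.(λ.λ.1) (λ.λ.1)

Answer: NO — after 5 steps the term is λ.(λ.λ.1) (λ.λ.1), not yet normal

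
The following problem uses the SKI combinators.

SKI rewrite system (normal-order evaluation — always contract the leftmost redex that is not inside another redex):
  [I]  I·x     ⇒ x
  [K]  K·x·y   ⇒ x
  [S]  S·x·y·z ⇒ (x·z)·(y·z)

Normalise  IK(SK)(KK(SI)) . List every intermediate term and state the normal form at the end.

Answer: normal form = SK  (in 2 steps)

Derivation:
  start: IK(SK)(KK(SI))
  →1  K(SK)(KK(SI))
  →2  SK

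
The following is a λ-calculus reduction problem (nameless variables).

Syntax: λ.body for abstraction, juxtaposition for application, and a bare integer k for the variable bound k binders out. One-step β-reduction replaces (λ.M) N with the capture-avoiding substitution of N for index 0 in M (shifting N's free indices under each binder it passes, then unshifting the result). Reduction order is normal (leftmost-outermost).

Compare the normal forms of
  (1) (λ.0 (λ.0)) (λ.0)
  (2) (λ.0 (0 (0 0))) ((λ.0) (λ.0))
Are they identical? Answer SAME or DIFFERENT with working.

Term A:
  start: (λ.0 (λ.0)) (λ.0)
  [1] (λ.0) (λ.0)
  [2] λ.0

Term B:
  start: (λ.0 (0 (0 0))) ((λ.0) (λ.0))
  [1] (λ.0) (λ.0) ((λ.0) (λ.0) ((λ.0) (λ.0) ((λ.0) (λ.0))))
  [2] (λ.0) ((λ.0) (λ.0) ((λ.0) (λ.0) ((λ.0) (λ.0))))
  [3] (λ.0) (λ.0) ((λ.0) (λ.0) ((λ.0) (λ.0)))
  [4] (λ.0) ((λ.0) (λ.0) ((λ.0) (λ.0)))
  [5] (λ.0) (λ.0) ((λ.0) (λ.0))
  [6] (λ.0) ((λ.0) (λ.0))
  [7] (λ.0) (λ.0)
  [8] λ.0

Answer: SAME — A ⇓ λ.0, B ⇓ λ.0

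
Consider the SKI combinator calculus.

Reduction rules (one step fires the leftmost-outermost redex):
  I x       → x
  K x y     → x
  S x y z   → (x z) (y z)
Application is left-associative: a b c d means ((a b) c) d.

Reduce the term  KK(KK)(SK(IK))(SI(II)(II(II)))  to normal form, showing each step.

  start: KK(KK)(SK(IK))(SI(II)(II(II)))
  step 1: K(SK(IK))(SI(II)(II(II)))
  step 2: SK(IK)
  step 3: SKK

Answer: normal form = SKK  (in 3 steps)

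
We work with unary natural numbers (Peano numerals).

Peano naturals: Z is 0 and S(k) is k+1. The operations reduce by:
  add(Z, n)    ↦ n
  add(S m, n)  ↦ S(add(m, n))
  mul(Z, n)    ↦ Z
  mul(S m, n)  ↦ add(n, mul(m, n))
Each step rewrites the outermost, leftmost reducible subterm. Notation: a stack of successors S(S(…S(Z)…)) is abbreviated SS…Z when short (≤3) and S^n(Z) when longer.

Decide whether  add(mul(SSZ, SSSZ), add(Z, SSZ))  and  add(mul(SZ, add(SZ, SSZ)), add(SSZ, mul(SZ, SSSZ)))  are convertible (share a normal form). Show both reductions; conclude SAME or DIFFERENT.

Term A:
  start: add(mul(SSZ, SSSZ), add(Z, SSZ))
  →1  add(add(SSSZ, mul(SZ, SSSZ)), add(Z, SSZ))
  →2  add(S(add(SSZ, mul(SZ, SSSZ))), add(Z, SSZ))
  →3  S(add(add(SSZ, mul(SZ, SSSZ)), add(Z, SSZ)))
  →4  S(add(S(add(SZ, mul(SZ, SSSZ))), add(Z, SSZ)))
  →5  S(S(add(add(SZ, mul(SZ, SSSZ)), add(Z, SSZ))))
  →6  S(S(add(S(add(Z, mul(SZ, SSSZ))), add(Z, SSZ))))
  →7  S(S(S(add(add(Z, mul(SZ, SSSZ)), add(Z, SSZ)))))
  →8  S(S(S(add(mul(SZ, SSSZ), add(Z, SSZ)))))
  →9  S(S(S(add(add(SSSZ, mul(Z, SSSZ)), add(Z, SSZ)))))
  →10  S(S(S(add(S(add(SSZ, mul(Z, SSSZ))), add(Z, SSZ)))))
  →11  S(S(S(S(add(add(SSZ, mul(Z, SSSZ)), add(Z, SSZ))))))
  →12  S(S(S(S(add(S(add(SZ, mul(Z, SSSZ))), add(Z, SSZ))))))
  →13  S(S(S(S(S(add(add(SZ, mul(Z, SSSZ)), add(Z, SSZ)))))))
  →14  S(S(S(S(S(add(S(add(Z, mul(Z, SSSZ))), add(Z, SSZ)))))))
  →15  S(S(S(S(S(S(add(add(Z, mul(Z, SSSZ)), add(Z, SSZ))))))))
  →16  S(S(S(S(S(S(add(mul(Z, SSSZ), add(Z, SSZ))))))))
  →17  S(S(S(S(S(S(add(Z, add(Z, SSZ))))))))
  →18  S(S(S(S(S(S(add(Z, SSZ)))))))
  →19  S^8(Z)

Term B:
  start: add(mul(SZ, add(SZ, SSZ)), add(SSZ, mul(SZ, SSSZ)))
  →1  add(add(add(SZ, SSZ), mul(Z, add(SZ, SSZ))), add(SSZ, mul(SZ, SSSZ)))
  →2  add(add(S(add(Z, SSZ)), mul(Z, add(SZ, SSZ))), add(SSZ, mul(SZ, SSSZ)))
  →3  add(S(add(add(Z, SSZ), mul(Z, add(SZ, SSZ)))), add(SSZ, mul(SZ, SSSZ)))
  →4  S(add(add(add(Z, SSZ), mul(Z, add(SZ, SSZ))), add(SSZ, mul(SZ, SSSZ))))
  →5  S(add(add(SSZ, mul(Z, add(SZ, SSZ))), add(SSZ, mul(SZ, SSSZ))))
  →6  S(add(S(add(SZ, mul(Z, add(SZ, SSZ)))), add(SSZ, mul(SZ, SSSZ))))
  →7  S(S(add(add(SZ, mul(Z, add(SZ, SSZ))), add(SSZ, mul(SZ, SSSZ)))))
  →8  S(S(add(S(add(Z, mul(Z, add(SZ, SSZ)))), add(SSZ, mul(SZ, SSSZ)))))
  →9  S(S(S(add(add(Z, mul(Z, add(SZ, SSZ))), add(SSZ, mul(SZ, SSSZ))))))
  →10  S(S(S(add(mul(Z, add(SZ, SSZ)), add(SSZ, mul(SZ, SSSZ))))))
  →11  S(S(S(add(Z, add(SSZ, mul(SZ, SSSZ))))))
  →12  S(S(S(add(SSZ, mul(SZ, SSSZ)))))
  →13  S(S(S(S(add(SZ, mul(SZ, SSSZ))))))
  →14  S(S(S(S(S(add(Z, mul(SZ, SSSZ)))))))
  →15  S(S(S(S(S(mul(SZ, SSSZ))))))
  →16  S(S(S(S(S(add(SSSZ, mul(Z, SSSZ)))))))
  →17  S(S(S(S(S(S(add(SSZ, mul(Z, SSSZ))))))))
  →18  S(S(S(S(S(S(S(add(SZ, mul(Z, SSSZ)))))))))
  →19  S(S(S(S(S(S(S(S(add(Z, mul(Z, SSSZ))))))))))
  →20  S(S(S(S(S(S(S(S(mul(Z, SSSZ)))))))))
  →21  S^8(Z)

Answer: SAME — A ⇓ S^8(Z), B ⇓ S^8(Z)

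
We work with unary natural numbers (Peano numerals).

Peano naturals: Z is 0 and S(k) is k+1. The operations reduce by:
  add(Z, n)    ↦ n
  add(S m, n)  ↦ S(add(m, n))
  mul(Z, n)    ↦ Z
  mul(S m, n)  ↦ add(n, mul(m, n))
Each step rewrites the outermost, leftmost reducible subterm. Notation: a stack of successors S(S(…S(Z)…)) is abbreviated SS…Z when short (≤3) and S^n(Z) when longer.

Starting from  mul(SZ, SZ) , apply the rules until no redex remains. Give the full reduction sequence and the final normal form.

Answer: normal form = SZ  (in 4 steps)

Reduction:
  start: mul(SZ, SZ)
  step 1: add(SZ, mul(Z, SZ))
  step 2: S(add(Z, mul(Z, SZ)))
  step 3: S(mul(Z, SZ))
  step 4: SZ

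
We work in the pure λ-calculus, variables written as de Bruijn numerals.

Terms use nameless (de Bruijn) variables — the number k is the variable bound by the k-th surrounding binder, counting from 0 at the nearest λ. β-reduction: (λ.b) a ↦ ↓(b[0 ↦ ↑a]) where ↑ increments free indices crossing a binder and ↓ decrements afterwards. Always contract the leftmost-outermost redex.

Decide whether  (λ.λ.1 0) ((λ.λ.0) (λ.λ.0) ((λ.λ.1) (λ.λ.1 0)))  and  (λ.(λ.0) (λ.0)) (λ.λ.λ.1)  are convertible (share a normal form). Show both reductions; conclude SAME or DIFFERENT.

Term A:
  start: (λ.λ.1 0) ((λ.λ.0) (λ.λ.0) ((λ.λ.1) (λ.λ.1 0)))
  step 1: λ.(λ.λ.0) (λ.λ.0) ((λ.λ.1) (λ.λ.1 0)) 0
  step 2: λ.(λ.0) ((λ.λ.1) (λ.λ.1 0)) 0
  step 3: λ.(λ.λ.1) (λ.λ.1 0) 0
  step 4: λ.(λ.λ.λ.1 0) 0
  step 5: λ.λ.λ.1 0

Term B:
  start: (λ.(λ.0) (λ.0)) (λ.λ.λ.1)
  step 1: (λ.0) (λ.0)
  step 2: λ.0

Answer: DIFFERENT — A ⇓ λ.λ.λ.1 0, B ⇓ λ.0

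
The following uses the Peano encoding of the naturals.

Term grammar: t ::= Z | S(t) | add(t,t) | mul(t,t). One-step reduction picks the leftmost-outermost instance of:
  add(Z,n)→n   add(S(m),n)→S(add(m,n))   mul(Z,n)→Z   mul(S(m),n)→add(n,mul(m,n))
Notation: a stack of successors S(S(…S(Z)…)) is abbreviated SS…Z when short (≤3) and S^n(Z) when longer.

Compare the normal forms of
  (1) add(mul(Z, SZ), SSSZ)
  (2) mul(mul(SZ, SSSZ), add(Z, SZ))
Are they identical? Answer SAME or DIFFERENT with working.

Answer: SAME — A ⇓ SSSZ, B ⇓ SSSZ

Reduction:
Term A:
  start: add(mul(Z, SZ), SSSZ)
  →1  add(Z, SSSZ)
  →2  SSSZ

Term B:
  start: mul(mul(SZ, SSSZ), add(Z, SZ))
  →1  mul(add(SSSZ, mul(Z, SSSZ)), add(Z, SZ))
  →2  mul(S(add(SSZ, mul(Z, SSSZ))), add(Z, SZ))
  →3  add(add(Z, SZ), mul(add(SSZ, mul(Z, SSSZ)), add(Z, SZ)))
  →4  add(SZ, mul(add(SSZ, mul(Z, SSSZ)), add(Z, SZ)))
  →5  S(add(Z, mul(add(SSZ, mul(Z, SSSZ)), add(Z, SZ))))
  →6  S(mul(add(SSZ, mul(Z, SSSZ)), add(Z, SZ)))
  →7  S(mul(S(add(SZ, mul(Z, SSSZ))), add(Z, SZ)))
  →8  S(add(add(Z, SZ), mul(add(SZ, mul(Z, SSSZ)), add(Z, SZ))))
  →9  S(add(SZ, mul(add(SZ, mul(Z, SSSZ)), add(Z, SZ))))
  →10  S(S(add(Z, mul(add(SZ, mul(Z, SSSZ)), add(Z, SZ)))))
  →11  S(S(mul(add(SZ, mul(Z, SSSZ)), add(Z, SZ))))
  →12  S(S(mul(S(add(Z, mul(Z, SSSZ))), add(Z, SZ))))
  →13  S(S(add(add(Z, SZ), mul(add(Z, mul(Z, SSSZ)), add(Z, SZ)))))
  →14  S(S(add(SZ, mul(add(Z, mul(Z, SSSZ)), add(Z, SZ)))))
  →15  S(S(S(add(Z, mul(add(Z, mul(Z, SSSZ)), add(Z, SZ))))))
  →16  S(S(S(mul(add(Z, mul(Z, SSSZ)), add(Z, SZ)))))
  →17  S(S(S(mul(mul(Z, SSSZ), add(Z, SZ)))))
  →18  S(S(S(mul(Z, add(Z, SZ)))))
  →19  SSSZ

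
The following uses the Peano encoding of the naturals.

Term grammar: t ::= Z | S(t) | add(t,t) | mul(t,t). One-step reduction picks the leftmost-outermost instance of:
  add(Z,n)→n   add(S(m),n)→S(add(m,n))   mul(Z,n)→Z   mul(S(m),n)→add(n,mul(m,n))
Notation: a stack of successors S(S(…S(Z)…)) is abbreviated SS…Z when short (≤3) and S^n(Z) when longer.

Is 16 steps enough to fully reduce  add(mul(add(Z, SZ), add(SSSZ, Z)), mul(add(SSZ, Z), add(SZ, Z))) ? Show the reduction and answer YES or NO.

Answer: NO — after 16 steps the term is S(S(S(mul(S(add(SZ, Z)), add(SZ, Z))))), not yet normal

Reduction:
  start: add(mul(add(Z, SZ), add(SSSZ, Z)), mul(add(SSZ, Z), add(SZ, Z)))
  step 1: add(mul(SZ, add(SSSZ, Z)), mul(add(SSZ, Z), add(SZ, Z)))
  step 2: add(add(add(SSSZ, Z), mul(Z, add(SSSZ, Z))), mul(add(SSZ, Z), add(SZ, Z)))
  step 3: add(add(S(add(SSZ, Z)), mul(Z, add(SSSZ, Z))), mul(add(SSZ, Z), add(SZ, Z)))
  step 4: add(S(add(add(SSZ, Z), mul(Z, add(SSSZ, Z)))), mul(add(SSZ, Z), add(SZ, Z)))
  step 5: S(add(add(add(SSZ, Z), mul(Z, add(SSSZ, Z))), mul(add(SSZ, Z), add(SZ, Z))))
  step 6: S(add(add(S(add(SZ, Z)), mul(Z, add(SSSZ, Z))), mul(add(SSZ, Z), add(SZ, Z))))
  step 7: S(add(S(add(add(SZ, Z), mul(Z, add(SSSZ, Z)))), mul(add(SSZ, Z), add(SZ, Z))))
  step 8: S(S(add(add(add(SZ, Z), mul(Z, add(SSSZ, Z))), mul(add(SSZ, Z), add(SZ, Z)))))
  step 9: S(S(add(add(S(add(Z, Z)), mul(Z, add(SSSZ, Z))), mul(add(SSZ, Z), add(SZ, Z)))))
  step 10: S(S(add(S(add(add(Z, Z), mul(Z, add(SSSZ, Z)))), mul(add(SSZ, Z), add(SZ, Z)))))
  step 11: S(S(S(add(add(add(Z, Z), mul(Z, add(SSSZ, Z))), mul(add(SSZ, Z), add(SZ, Z))))))
  step 12: S(S(S(add(add(Z, mul(Z, add(SSSZ, Z))), mul(add(SSZ, Z), add(SZ, Z))))))
  step 13: S(S(S(add(mul(Z, add(SSSZ, Z)), mul(add(SSZ, Z), add(SZ, Z))))))
  step 14: S(S(S(add(Z, mul(add(SSZ, Z), add(SZ, Z))))))
  step 15: S(S(S(mul(add(SSZ, Z), add(SZ, Z)))))
  step 16: S(S(S(mul(S(add(SZ, Z)), add(SZ, Z)))))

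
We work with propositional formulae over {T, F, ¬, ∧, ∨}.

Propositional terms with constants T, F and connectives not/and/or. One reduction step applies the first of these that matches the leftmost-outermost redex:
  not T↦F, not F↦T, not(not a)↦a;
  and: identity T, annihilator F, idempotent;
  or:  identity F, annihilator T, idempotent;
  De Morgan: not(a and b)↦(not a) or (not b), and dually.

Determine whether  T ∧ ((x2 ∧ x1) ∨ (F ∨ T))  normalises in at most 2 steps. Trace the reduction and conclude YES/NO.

  start: T ∧ ((x2 ∧ x1) ∨ (F ∨ T))
  [1] (x2 ∧ x1) ∨ (F ∨ T)
  [2] (x2 ∧ x1) ∨ T

Answer: NO — after 2 steps the term is (x2 ∧ x1) ∨ T, not yet normal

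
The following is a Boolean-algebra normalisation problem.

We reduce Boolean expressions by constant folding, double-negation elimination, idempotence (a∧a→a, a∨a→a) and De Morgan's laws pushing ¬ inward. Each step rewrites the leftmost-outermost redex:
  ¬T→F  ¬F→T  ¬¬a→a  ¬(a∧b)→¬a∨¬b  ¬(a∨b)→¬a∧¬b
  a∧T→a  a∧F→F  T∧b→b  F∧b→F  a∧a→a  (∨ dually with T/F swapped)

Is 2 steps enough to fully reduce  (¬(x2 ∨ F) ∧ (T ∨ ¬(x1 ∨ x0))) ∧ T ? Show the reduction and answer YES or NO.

  start: (¬(x2 ∨ F) ∧ (T ∨ ¬(x1 ∨ x0))) ∧ T
  [1] ¬(x2 ∨ F) ∧ (T ∨ ¬(x1 ∨ x0))
  [2] (¬x2 ∧ ¬F) ∧ (T ∨ ¬(x1 ∨ x0))

Answer: NO — after 2 steps the term is (¬x2 ∧ ¬F) ∧ (T ∨ ¬(x1 ∨ x0)), not yet normal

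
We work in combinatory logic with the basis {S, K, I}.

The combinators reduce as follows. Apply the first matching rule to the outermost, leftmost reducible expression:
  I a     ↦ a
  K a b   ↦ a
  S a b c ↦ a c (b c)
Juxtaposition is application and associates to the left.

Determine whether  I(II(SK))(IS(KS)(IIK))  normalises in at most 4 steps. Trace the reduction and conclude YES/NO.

  start: I(II(SK))(IS(KS)(IIK))
  →1  II(SK)(IS(KS)(IIK))
  →2  I(SK)(IS(KS)(IIK))
  →3  SK(IS(KS)(IIK))
  →4  SK(S(KS)(IIK))

Answer: NO — after 4 steps the term is SK(S(KS)(IIK)), not yet normal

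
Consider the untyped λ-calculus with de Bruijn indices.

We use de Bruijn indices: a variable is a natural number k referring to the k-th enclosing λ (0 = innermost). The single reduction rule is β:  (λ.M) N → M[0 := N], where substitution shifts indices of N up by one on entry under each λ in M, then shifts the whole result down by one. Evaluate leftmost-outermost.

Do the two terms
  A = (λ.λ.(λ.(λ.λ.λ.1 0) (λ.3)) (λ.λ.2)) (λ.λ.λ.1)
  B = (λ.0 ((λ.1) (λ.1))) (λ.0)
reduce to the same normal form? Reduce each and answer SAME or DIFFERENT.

Term A:
  start: (λ.λ.(λ.(λ.λ.λ.1 0) (λ.3)) (λ.λ.2)) (λ.λ.λ.1)
  →1  λ.(λ.(λ.λ.λ.1 0) (λ.λ.λ.λ.1)) (λ.λ.2)
  →2  λ.(λ.λ.λ.1 0) (λ.λ.λ.λ.1)
  →3  λ.λ.λ.1 0

Term B:
  start: (λ.0 ((λ.1) (λ.1))) (λ.0)
  →1  (λ.0) ((λ.λ.0) (λ.λ.0))
  →2  (λ.λ.0) (λ.λ.0)
  →3  λ.0

Answer: DIFFERENT — A ⇓ λ.λ.λ.1 0, B ⇓ λ.0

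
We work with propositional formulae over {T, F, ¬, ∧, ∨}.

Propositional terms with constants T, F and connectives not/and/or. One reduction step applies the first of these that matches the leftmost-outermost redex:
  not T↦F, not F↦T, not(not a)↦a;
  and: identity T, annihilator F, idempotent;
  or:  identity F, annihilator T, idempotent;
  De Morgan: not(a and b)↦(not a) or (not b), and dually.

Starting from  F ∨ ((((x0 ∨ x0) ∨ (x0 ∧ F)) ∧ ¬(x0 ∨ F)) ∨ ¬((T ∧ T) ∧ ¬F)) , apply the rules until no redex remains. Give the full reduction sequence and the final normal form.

  start: F ∨ ((((x0 ∨ x0) ∨ (x0 ∧ F)) ∧ ¬(x0 ∨ F)) ∨ ¬((T ∧ T) ∧ ¬F))
  [1] (((x0 ∨ x0) ∨ (x0 ∧ F)) ∧ ¬(x0 ∨ F)) ∨ ¬((T ∧ T) ∧ ¬F)
  [2] ((x0 ∨ (x0 ∧ F)) ∧ ¬(x0 ∨ F)) ∨ ¬((T ∧ T) ∧ ¬F)
  [3] ((x0 ∨ F) ∧ ¬(x0 ∨ F)) ∨ ¬((T ∧ T) ∧ ¬F)
  [4] (x0 ∧ ¬(x0 ∨ F)) ∨ ¬((T ∧ T) ∧ ¬F)
  [5] (x0 ∧ (¬x0 ∧ ¬F)) ∨ ¬((T ∧ T) ∧ ¬F)
  [6] (x0 ∧ (¬x0 ∧ T)) ∨ ¬((T ∧ T) ∧ ¬F)
  [7] (x0 ∧ ¬x0) ∨ ¬((T ∧ T) ∧ ¬F)
  [8] (x0 ∧ ¬x0) ∨ (¬(T ∧ T) ∨ ¬¬F)
  [9] (x0 ∧ ¬x0) ∨ ((¬T ∨ ¬T) ∨ ¬¬F)
  [10] (x0 ∧ ¬x0) ∨ (¬T ∨ ¬¬F)
  [11] (x0 ∧ ¬x0) ∨ (F ∨ ¬¬F)
  [12] (x0 ∧ ¬x0) ∨ ¬¬F
  [13] (x0 ∧ ¬x0) ∨ F
  [14] x0 ∧ ¬x0

Answer: normal form = x0 ∧ ¬x0  (in 14 steps)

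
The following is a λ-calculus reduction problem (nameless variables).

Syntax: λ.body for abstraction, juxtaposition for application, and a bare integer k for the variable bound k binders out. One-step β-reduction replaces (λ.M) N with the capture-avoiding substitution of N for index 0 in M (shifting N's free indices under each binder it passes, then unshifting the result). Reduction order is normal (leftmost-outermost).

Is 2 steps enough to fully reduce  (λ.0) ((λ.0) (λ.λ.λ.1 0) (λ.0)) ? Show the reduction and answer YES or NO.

Answer: NO — after 2 steps the term is (λ.λ.λ.1 0) (λ.0), not yet normal

Derivation:
  start: (λ.0) ((λ.0) (λ.λ.λ.1 0) (λ.0))
  →1  (λ.0) (λ.λ.λ.1 0) (λ.0)
  →2  (λ.λ.λ.1 0) (λ.0)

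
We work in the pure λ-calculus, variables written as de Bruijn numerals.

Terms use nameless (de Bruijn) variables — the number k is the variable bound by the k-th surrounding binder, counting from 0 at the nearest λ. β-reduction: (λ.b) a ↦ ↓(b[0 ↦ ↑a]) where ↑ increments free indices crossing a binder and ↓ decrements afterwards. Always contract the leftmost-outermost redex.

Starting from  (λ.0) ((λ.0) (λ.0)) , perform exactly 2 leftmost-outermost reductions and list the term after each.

Answer: after 2 steps: λ.0

Working:
  start: (λ.0) ((λ.0) (λ.0))
  [1] (λ.0) (λ.0)
  [2] λ.0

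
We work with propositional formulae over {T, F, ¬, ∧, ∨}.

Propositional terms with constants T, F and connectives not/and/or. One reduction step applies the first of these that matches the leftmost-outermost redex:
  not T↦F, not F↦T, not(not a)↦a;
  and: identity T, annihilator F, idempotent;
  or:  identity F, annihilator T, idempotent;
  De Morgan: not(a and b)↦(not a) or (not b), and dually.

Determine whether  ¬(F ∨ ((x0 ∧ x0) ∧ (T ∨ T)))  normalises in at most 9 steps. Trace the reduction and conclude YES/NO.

  start: ¬(F ∨ ((x0 ∧ x0) ∧ (T ∨ T)))
  step 1: ¬F ∧ ¬((x0 ∧ x0) ∧ (T ∨ T))
  step 2: T ∧ ¬((x0 ∧ x0) ∧ (T ∨ T))
  step 3: ¬((x0 ∧ x0) ∧ (T ∨ T))
  step 4: ¬(x0 ∧ x0) ∨ ¬(T ∨ T)
  step 5: (¬x0 ∨ ¬x0) ∨ ¬(T ∨ T)
  step 6: ¬x0 ∨ ¬(T ∨ T)
  step 7: ¬x0 ∨ (¬T ∧ ¬T)
  step 8: ¬x0 ∨ ¬T
  step 9: ¬x0 ∨ F

Answer: NO — after 9 steps the term is ¬x0 ∨ F, not yet normal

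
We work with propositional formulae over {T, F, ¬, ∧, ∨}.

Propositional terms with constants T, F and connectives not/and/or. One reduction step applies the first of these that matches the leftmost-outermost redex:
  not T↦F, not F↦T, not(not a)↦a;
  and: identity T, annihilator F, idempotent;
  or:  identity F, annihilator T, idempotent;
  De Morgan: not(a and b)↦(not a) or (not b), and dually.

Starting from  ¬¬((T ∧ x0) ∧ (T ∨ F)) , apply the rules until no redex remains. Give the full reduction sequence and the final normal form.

Answer: normal form = x0  (in 4 steps)

Derivation:
  start: ¬¬((T ∧ x0) ∧ (T ∨ F))
  step 1: (T ∧ x0) ∧ (T ∨ F)
  step 2: x0 ∧ (T ∨ F)
  step 3: x0 ∧ T
  step 4: x0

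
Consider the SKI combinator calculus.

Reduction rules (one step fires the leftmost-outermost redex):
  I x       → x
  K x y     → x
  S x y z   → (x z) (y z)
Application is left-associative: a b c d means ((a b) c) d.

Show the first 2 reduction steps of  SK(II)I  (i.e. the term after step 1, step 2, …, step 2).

Answer: after 2 steps: I

Reduction:
  start: SK(II)I
  [1] KI(III)
  [2] I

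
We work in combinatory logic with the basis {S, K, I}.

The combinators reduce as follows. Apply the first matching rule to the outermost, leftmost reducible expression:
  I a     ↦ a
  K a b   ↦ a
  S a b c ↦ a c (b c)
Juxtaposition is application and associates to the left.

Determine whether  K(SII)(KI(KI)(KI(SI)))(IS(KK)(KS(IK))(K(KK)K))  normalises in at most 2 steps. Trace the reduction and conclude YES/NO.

  start: K(SII)(KI(KI)(KI(SI)))(IS(KK)(KS(IK))(K(KK)K))
  step 1: SII(IS(KK)(KS(IK))(K(KK)K))
  step 2: I(IS(KK)(KS(IK))(K(KK)K))(I(IS(KK)(KS(IK))(K(KK)K)))

Answer: NO — after 2 steps the term is I(IS(KK)(KS(IK))(K(KK)K))(I(IS(KK)(KS(IK))(K(KK)K))), not yet normal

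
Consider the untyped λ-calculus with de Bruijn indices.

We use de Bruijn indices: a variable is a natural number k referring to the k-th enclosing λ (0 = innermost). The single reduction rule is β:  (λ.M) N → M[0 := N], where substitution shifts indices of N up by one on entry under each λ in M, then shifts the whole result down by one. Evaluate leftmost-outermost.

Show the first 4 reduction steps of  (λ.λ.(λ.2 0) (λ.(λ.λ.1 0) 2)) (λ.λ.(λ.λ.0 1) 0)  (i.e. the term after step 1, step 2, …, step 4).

  start: (λ.λ.(λ.2 0) (λ.(λ.λ.1 0) 2)) (λ.λ.(λ.λ.0 1) 0)
  [1] λ.(λ.(λ.λ.(λ.λ.0 1) 0) 0) (λ.(λ.λ.1 0) (λ.λ.(λ.λ.0 1) 0))
  [2] λ.(λ.λ.(λ.λ.0 1) 0) (λ.(λ.λ.1 0) (λ.λ.(λ.λ.0 1) 0))
  [3] λ.λ.(λ.λ.0 1) 0
  [4] λ.λ.λ.0 1

Answer: after 4 steps: λ.λ.λ.0 1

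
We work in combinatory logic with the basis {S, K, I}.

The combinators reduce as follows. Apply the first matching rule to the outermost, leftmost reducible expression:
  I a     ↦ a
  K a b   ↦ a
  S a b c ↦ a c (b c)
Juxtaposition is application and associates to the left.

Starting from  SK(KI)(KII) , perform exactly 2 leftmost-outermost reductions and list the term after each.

  start: SK(KI)(KII)
  step 1: K(KII)(KI(KII))
  step 2: KII

Answer: after 2 steps: KII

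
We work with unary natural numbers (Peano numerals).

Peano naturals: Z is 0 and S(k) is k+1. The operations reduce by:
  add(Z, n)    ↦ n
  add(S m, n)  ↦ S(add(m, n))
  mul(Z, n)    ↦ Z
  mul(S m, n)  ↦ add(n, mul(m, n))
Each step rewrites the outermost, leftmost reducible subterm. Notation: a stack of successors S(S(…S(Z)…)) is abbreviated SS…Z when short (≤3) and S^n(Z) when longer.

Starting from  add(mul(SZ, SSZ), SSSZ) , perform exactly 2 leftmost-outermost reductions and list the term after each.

  start: add(mul(SZ, SSZ), SSSZ)
  →1  add(add(SSZ, mul(Z, SSZ)), SSSZ)
  →2  add(S(add(SZ, mul(Z, SSZ))), SSSZ)

Answer: after 2 steps: add(S(add(SZ, mul(Z, SSZ))), SSSZ)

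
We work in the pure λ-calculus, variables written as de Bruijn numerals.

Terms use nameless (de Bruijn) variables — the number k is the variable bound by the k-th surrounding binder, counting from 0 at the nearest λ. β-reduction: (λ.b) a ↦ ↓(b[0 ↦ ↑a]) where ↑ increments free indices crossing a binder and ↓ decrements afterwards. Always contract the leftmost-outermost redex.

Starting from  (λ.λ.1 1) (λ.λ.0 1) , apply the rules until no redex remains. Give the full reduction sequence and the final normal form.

  start: (λ.λ.1 1) (λ.λ.0 1)
  [1] λ.(λ.λ.0 1) (λ.λ.0 1)
  [2] λ.λ.0 (λ.λ.0 1)

Answer: normal form = λ.λ.0 (λ.λ.0 1)  (in 2 steps)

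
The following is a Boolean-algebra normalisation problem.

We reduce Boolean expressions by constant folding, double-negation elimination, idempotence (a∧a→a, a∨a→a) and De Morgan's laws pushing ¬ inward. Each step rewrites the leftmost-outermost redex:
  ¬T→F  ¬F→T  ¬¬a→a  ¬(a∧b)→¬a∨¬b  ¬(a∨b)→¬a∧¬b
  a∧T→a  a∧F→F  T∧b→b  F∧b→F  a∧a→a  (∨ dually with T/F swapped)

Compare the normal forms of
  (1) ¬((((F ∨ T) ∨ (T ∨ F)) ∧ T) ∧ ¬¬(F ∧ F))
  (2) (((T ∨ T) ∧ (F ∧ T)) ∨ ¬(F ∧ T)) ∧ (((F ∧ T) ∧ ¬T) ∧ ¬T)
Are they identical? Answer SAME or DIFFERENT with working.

Term A:
  start: ¬((((F ∨ T) ∨ (T ∨ F)) ∧ T) ∧ ¬¬(F ∧ F))
  →1  ¬(((F ∨ T) ∨ (T ∨ F)) ∧ T) ∨ ¬¬¬(F ∧ F)
  →2  (¬((F ∨ T) ∨ (T ∨ F)) ∨ ¬T) ∨ ¬¬¬(F ∧ F)
  →3  ((¬(F ∨ T) ∧ ¬(T ∨ F)) ∨ ¬T) ∨ ¬¬¬(F ∧ F)
  →4  (((¬F ∧ ¬T) ∧ ¬(T ∨ F)) ∨ ¬T) ∨ ¬¬¬(F ∧ F)
  →5  (((T ∧ ¬T) ∧ ¬(T ∨ F)) ∨ ¬T) ∨ ¬¬¬(F ∧ F)
  →6  ((¬T ∧ ¬(T ∨ F)) ∨ ¬T) ∨ ¬¬¬(F ∧ F)
  →7  ((F ∧ ¬(T ∨ F)) ∨ ¬T) ∨ ¬¬¬(F ∧ F)
  →8  (F ∨ ¬T) ∨ ¬¬¬(F ∧ F)
  →9  ¬T ∨ ¬¬¬(F ∧ F)
  →10  F ∨ ¬¬¬(F ∧ F)
  →11  ¬¬¬(F ∧ F)
  →12  ¬(F ∧ F)
  →13  ¬F ∨ ¬F
  →14  ¬F
  →15  T

Term B:
  start: (((T ∨ T) ∧ (F ∧ T)) ∨ ¬(F ∧ T)) ∧ (((F ∧ T) ∧ ¬T) ∧ ¬T)
  →1  ((T ∧ (F ∧ T)) ∨ ¬(F ∧ T)) ∧ (((F ∧ T) ∧ ¬T) ∧ ¬T)
  →2  ((F ∧ T) ∨ ¬(F ∧ T)) ∧ (((F ∧ T) ∧ ¬T) ∧ ¬T)
  →3  (F ∨ ¬(F ∧ T)) ∧ (((F ∧ T) ∧ ¬T) ∧ ¬T)
  →4  ¬(F ∧ T) ∧ (((F ∧ T) ∧ ¬T) ∧ ¬T)
  →5  (¬F ∨ ¬T) ∧ (((F ∧ T) ∧ ¬T) ∧ ¬T)
  →6  (T ∨ ¬T) ∧ (((F ∧ T) ∧ ¬T) ∧ ¬T)
  →7  T ∧ (((F ∧ T) ∧ ¬T) ∧ ¬T)
  →8  ((F ∧ T) ∧ ¬T) ∧ ¬T
  →9  (F ∧ ¬T) ∧ ¬T
  →10  F ∧ ¬T
  →11  F

Answer: DIFFERENT — A ⇓ T, B ⇓ F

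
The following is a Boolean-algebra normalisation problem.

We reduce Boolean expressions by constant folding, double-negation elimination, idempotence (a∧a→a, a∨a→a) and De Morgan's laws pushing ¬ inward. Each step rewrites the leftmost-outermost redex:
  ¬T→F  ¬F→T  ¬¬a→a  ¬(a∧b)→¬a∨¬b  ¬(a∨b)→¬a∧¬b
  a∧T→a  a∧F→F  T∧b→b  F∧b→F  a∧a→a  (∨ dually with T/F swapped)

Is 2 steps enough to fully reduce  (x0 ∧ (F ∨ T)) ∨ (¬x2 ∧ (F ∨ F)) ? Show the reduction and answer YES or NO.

Answer: NO — after 2 steps the term is x0 ∨ (¬x2 ∧ (F ∨ F)), not yet normal

Reduction:
  start: (x0 ∧ (F ∨ T)) ∨ (¬x2 ∧ (F ∨ F))
  [1] (x0 ∧ T) ∨ (¬x2 ∧ (F ∨ F))
  [2] x0 ∨ (¬x2 ∧ (F ∨ F))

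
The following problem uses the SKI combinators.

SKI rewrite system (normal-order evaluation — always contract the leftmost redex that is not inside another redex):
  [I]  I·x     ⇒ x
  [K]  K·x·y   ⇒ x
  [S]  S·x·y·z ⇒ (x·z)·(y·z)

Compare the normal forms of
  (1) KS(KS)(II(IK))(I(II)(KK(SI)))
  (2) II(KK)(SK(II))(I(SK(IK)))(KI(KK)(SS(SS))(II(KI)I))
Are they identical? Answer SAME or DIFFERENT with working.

Term A:
  start: KS(KS)(II(IK))(I(II)(KK(SI)))
  [1] S(II(IK))(I(II)(KK(SI)))
  [2] S(I(IK))(I(II)(KK(SI)))
  [3] S(IK)(I(II)(KK(SI)))
  [4] SK(I(II)(KK(SI)))
  [5] SK(II(KK(SI)))
  [6] SK(I(KK(SI)))
  [7] SK(KK(SI))
  [8] SKK

Term B:
  start: II(KK)(SK(II))(I(SK(IK)))(KI(KK)(SS(SS))(II(KI)I))
  [1] I(KK)(SK(II))(I(SK(IK)))(KI(KK)(SS(SS))(II(KI)I))
  [2] KK(SK(II))(I(SK(IK)))(KI(KK)(SS(SS))(II(KI)I))
  [3] K(I(SK(IK)))(KI(KK)(SS(SS))(II(KI)I))
  [4] I(SK(IK))
  [5] SK(IK)
  [6] SKK

Answer: SAME — A ⇓ SKK, B ⇓ SKK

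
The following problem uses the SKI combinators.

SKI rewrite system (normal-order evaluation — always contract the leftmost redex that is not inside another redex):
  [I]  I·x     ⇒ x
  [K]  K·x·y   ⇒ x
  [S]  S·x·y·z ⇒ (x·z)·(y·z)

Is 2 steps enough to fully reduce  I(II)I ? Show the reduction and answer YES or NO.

  start: I(II)I
  step 1: III
  step 2: II

Answer: NO — after 2 steps the term is II, not yet normal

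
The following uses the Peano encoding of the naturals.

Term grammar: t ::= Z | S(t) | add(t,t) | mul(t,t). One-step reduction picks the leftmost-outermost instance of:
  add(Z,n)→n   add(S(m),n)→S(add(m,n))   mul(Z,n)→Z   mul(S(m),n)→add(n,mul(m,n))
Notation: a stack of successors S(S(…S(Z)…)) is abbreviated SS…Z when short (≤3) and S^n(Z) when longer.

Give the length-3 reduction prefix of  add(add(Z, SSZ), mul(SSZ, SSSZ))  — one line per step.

  start: add(add(Z, SSZ), mul(SSZ, SSSZ))
  [1] add(SSZ, mul(SSZ, SSSZ))
  [2] S(add(SZ, mul(SSZ, SSSZ)))
  [3] S(S(add(Z, mul(SSZ, SSSZ))))

Answer: after 3 steps: S(S(add(Z, mul(SSZ, SSSZ))))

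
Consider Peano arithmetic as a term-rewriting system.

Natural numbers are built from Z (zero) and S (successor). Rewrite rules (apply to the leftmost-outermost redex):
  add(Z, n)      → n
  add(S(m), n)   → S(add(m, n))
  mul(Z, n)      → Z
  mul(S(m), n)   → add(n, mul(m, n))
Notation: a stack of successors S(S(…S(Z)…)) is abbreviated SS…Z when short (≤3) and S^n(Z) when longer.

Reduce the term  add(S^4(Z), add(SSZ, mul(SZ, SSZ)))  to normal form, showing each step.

  start: add(S^4(Z), add(SSZ, mul(SZ, SSZ)))
  [1] S(add(SSSZ, add(SSZ, mul(SZ, SSZ))))
  [2] S(S(add(SSZ, add(SSZ, mul(SZ, SSZ)))))
  [3] S(S(S(add(SZ, add(SSZ, mul(SZ, SSZ))))))
  [4] S(S(S(S(add(Z, add(SSZ, mul(SZ, SSZ)))))))
  [5] S(S(S(S(add(SSZ, mul(SZ, SSZ))))))
  [6] S(S(S(S(S(add(SZ, mul(SZ, SSZ)))))))
  [7] S(S(S(S(S(S(add(Z, mul(SZ, SSZ))))))))
  [8] S(S(S(S(S(S(mul(SZ, SSZ)))))))
  [9] S(S(S(S(S(S(add(SSZ, mul(Z, SSZ))))))))
  [10] S(S(S(S(S(S(S(add(SZ, mul(Z, SSZ)))))))))
  [11] S(S(S(S(S(S(S(S(add(Z, mul(Z, SSZ))))))))))
  [12] S(S(S(S(S(S(S(S(mul(Z, SSZ)))))))))
  [13] S^8(Z)

Answer: normal form = S^8(Z)  (in 13 steps)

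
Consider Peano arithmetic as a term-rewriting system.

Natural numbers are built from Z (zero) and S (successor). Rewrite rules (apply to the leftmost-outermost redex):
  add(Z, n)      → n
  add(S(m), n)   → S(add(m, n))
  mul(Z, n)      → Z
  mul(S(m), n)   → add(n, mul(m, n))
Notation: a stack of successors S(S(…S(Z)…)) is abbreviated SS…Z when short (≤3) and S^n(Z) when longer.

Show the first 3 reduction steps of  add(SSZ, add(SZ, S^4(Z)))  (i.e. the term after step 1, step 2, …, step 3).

  start: add(SSZ, add(SZ, S^4(Z)))
  →1  S(add(SZ, add(SZ, S^4(Z))))
  →2  S(S(add(Z, add(SZ, S^4(Z)))))
  →3  S(S(add(SZ, S^4(Z))))

Answer: after 3 steps: S(S(add(SZ, S^4(Z))))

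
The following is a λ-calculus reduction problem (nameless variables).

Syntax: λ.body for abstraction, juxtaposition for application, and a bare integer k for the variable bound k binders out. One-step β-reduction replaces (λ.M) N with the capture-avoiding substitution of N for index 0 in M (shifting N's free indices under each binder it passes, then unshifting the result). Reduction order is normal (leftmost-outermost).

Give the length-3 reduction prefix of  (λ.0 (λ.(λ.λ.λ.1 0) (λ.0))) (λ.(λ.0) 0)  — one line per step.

Answer: after 3 steps: λ.(λ.λ.λ.1 0) (λ.0)

Derivation:
  start: (λ.0 (λ.(λ.λ.λ.1 0) (λ.0))) (λ.(λ.0) 0)
  step 1: (λ.(λ.0) 0) (λ.(λ.λ.λ.1 0) (λ.0))
  step 2: (λ.0) (λ.(λ.λ.λ.1 0) (λ.0))
  step 3: λ.(λ.λ.λ.1 0) (λ.0)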